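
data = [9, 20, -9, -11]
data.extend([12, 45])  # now [9, 20, -9, -11, 12, 45]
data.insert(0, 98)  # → [98, 9, 20, -9, -11, 12, 45]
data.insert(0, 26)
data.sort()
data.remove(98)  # [-11, -9, 9, 12, 20, 26, 45]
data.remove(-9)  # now [-11, 9, 12, 20, 26, 45]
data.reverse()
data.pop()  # -11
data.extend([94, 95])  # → [45, 26, 20, 12, 9, 94, 95]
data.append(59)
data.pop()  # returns 59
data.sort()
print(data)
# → [9, 12, 20, 26, 45, 94, 95]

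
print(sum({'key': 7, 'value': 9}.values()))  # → 16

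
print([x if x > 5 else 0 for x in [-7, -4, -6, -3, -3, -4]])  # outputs [0, 0, 0, 0, 0, 0]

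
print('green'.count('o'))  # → 0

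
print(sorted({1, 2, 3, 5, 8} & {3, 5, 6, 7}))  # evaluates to [3, 5]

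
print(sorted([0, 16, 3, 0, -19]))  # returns [-19, 0, 0, 3, 16]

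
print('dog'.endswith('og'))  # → True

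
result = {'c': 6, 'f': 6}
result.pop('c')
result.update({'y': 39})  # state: {'f': 6, 'y': 39}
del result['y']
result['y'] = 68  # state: {'f': 6, 'y': 68}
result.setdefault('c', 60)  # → 60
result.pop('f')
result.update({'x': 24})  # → {'y': 68, 'c': 60, 'x': 24}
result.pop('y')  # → 68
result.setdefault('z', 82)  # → 82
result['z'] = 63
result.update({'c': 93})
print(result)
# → {'c': 93, 'x': 24, 'z': 63}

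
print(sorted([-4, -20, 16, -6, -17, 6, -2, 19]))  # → [-20, -17, -6, -4, -2, 6, 16, 19]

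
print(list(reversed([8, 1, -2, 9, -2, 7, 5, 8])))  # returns [8, 5, 7, -2, 9, -2, 1, 8]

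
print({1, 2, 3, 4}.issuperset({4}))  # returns True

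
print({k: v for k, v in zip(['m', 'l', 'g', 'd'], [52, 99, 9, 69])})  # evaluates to {'m': 52, 'l': 99, 'g': 9, 'd': 69}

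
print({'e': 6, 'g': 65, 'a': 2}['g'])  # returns 65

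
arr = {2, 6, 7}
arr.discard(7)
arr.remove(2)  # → {6}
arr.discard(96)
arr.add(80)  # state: {6, 80}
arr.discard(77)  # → {6, 80}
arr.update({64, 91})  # {6, 64, 80, 91}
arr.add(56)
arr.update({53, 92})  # {6, 53, 56, 64, 80, 91, 92}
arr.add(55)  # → {6, 53, 55, 56, 64, 80, 91, 92}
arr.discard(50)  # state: {6, 53, 55, 56, 64, 80, 91, 92}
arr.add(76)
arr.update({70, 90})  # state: {6, 53, 55, 56, 64, 70, 76, 80, 90, 91, 92}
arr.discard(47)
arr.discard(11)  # {6, 53, 55, 56, 64, 70, 76, 80, 90, 91, 92}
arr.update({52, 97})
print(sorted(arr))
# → [6, 52, 53, 55, 56, 64, 70, 76, 80, 90, 91, 92, 97]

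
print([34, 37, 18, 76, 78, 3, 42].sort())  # None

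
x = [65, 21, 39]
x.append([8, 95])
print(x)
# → [65, 21, 39, [8, 95]]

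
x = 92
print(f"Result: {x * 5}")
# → Result: 460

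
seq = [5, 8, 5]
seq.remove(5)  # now [8, 5]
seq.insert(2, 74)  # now [8, 5, 74]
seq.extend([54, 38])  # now [8, 5, 74, 54, 38]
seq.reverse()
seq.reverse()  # [8, 5, 74, 54, 38]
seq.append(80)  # [8, 5, 74, 54, 38, 80]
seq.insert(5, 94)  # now [8, 5, 74, 54, 38, 94, 80]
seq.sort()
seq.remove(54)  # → [5, 8, 38, 74, 80, 94]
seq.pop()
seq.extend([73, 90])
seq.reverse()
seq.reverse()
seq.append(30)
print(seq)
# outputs [5, 8, 38, 74, 80, 73, 90, 30]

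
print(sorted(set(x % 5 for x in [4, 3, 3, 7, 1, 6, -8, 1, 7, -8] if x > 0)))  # [1, 2, 3, 4]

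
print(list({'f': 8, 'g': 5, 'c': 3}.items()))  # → [('f', 8), ('g', 5), ('c', 3)]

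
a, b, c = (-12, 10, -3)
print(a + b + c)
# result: -5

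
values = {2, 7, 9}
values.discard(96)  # {2, 7, 9}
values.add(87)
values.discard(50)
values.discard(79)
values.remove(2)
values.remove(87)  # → {7, 9}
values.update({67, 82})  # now {7, 9, 67, 82}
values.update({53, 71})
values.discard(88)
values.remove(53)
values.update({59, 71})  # {7, 9, 59, 67, 71, 82}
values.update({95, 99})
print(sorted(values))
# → [7, 9, 59, 67, 71, 82, 95, 99]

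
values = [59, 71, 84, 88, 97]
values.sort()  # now [59, 71, 84, 88, 97]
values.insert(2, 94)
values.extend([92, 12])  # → [59, 71, 94, 84, 88, 97, 92, 12]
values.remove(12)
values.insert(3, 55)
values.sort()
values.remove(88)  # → [55, 59, 71, 84, 92, 94, 97]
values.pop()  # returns 97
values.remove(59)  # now [55, 71, 84, 92, 94]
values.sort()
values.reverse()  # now [94, 92, 84, 71, 55]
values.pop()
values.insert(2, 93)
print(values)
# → [94, 92, 93, 84, 71]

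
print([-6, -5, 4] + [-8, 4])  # [-6, -5, 4, -8, 4]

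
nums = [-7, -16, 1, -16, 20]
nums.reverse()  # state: [20, -16, 1, -16, -7]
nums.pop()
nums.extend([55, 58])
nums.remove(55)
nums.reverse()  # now [58, -16, 1, -16, 20]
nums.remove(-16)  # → [58, 1, -16, 20]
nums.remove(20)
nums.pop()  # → -16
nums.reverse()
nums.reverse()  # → [58, 1]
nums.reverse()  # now [1, 58]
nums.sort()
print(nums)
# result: [1, 58]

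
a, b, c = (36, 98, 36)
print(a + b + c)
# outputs 170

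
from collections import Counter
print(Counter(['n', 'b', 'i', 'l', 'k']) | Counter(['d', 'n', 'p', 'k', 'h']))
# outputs Counter({'n': 1, 'b': 1, 'i': 1, 'l': 1, 'k': 1, 'd': 1, 'p': 1, 'h': 1})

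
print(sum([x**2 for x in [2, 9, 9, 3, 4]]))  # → 191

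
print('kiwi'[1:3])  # iw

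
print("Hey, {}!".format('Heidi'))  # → Hey, Heidi!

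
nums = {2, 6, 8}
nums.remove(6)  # {2, 8}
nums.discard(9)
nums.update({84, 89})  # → {2, 8, 84, 89}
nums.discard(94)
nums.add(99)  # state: {2, 8, 84, 89, 99}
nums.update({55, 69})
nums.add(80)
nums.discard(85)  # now {2, 8, 55, 69, 80, 84, 89, 99}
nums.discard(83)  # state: {2, 8, 55, 69, 80, 84, 89, 99}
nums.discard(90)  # {2, 8, 55, 69, 80, 84, 89, 99}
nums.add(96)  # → {2, 8, 55, 69, 80, 84, 89, 96, 99}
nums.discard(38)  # {2, 8, 55, 69, 80, 84, 89, 96, 99}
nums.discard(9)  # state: {2, 8, 55, 69, 80, 84, 89, 96, 99}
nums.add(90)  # {2, 8, 55, 69, 80, 84, 89, 90, 96, 99}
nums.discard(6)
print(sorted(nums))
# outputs [2, 8, 55, 69, 80, 84, 89, 90, 96, 99]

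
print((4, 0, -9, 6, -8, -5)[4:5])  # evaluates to (-8,)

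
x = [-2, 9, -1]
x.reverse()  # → [-1, 9, -2]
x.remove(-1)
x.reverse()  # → [-2, 9]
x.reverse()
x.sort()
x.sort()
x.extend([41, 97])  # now [-2, 9, 41, 97]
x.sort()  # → [-2, 9, 41, 97]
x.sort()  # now [-2, 9, 41, 97]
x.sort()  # [-2, 9, 41, 97]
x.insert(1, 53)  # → [-2, 53, 9, 41, 97]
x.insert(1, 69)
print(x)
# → [-2, 69, 53, 9, 41, 97]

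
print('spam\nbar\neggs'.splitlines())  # ['spam', 'bar', 'eggs']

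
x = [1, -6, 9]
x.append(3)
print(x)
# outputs [1, -6, 9, 3]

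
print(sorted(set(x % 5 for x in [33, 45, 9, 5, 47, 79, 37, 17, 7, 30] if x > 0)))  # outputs [0, 2, 3, 4]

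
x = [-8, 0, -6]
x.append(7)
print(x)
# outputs [-8, 0, -6, 7]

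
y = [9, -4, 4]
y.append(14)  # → [9, -4, 4, 14]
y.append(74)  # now [9, -4, 4, 14, 74]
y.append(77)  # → [9, -4, 4, 14, 74, 77]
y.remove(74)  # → [9, -4, 4, 14, 77]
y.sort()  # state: [-4, 4, 9, 14, 77]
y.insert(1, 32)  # [-4, 32, 4, 9, 14, 77]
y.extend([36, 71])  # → [-4, 32, 4, 9, 14, 77, 36, 71]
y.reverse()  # [71, 36, 77, 14, 9, 4, 32, -4]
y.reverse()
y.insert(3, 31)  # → [-4, 32, 4, 31, 9, 14, 77, 36, 71]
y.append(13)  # [-4, 32, 4, 31, 9, 14, 77, 36, 71, 13]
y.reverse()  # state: [13, 71, 36, 77, 14, 9, 31, 4, 32, -4]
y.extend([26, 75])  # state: [13, 71, 36, 77, 14, 9, 31, 4, 32, -4, 26, 75]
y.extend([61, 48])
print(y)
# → [13, 71, 36, 77, 14, 9, 31, 4, 32, -4, 26, 75, 61, 48]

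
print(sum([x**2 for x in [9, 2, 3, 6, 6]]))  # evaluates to 166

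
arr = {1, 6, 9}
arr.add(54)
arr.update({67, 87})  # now {1, 6, 9, 54, 67, 87}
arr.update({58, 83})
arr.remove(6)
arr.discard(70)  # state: {1, 9, 54, 58, 67, 83, 87}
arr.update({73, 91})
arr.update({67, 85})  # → {1, 9, 54, 58, 67, 73, 83, 85, 87, 91}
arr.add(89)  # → {1, 9, 54, 58, 67, 73, 83, 85, 87, 89, 91}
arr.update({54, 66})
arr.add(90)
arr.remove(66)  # {1, 9, 54, 58, 67, 73, 83, 85, 87, 89, 90, 91}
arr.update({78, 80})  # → {1, 9, 54, 58, 67, 73, 78, 80, 83, 85, 87, 89, 90, 91}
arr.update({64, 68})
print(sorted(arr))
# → [1, 9, 54, 58, 64, 67, 68, 73, 78, 80, 83, 85, 87, 89, 90, 91]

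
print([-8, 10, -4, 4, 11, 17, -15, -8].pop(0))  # -8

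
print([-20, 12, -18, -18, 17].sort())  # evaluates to None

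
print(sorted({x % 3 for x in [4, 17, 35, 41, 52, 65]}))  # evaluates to [1, 2]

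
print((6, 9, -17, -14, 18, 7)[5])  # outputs 7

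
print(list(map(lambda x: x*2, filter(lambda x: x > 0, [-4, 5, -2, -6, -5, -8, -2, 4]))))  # [10, 8]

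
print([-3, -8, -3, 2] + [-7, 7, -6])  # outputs [-3, -8, -3, 2, -7, 7, -6]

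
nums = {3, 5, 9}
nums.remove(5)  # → {3, 9}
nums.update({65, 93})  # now {3, 9, 65, 93}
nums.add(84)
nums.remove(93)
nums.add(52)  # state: {3, 9, 52, 65, 84}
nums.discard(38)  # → {3, 9, 52, 65, 84}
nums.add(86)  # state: {3, 9, 52, 65, 84, 86}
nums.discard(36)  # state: {3, 9, 52, 65, 84, 86}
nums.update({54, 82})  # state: {3, 9, 52, 54, 65, 82, 84, 86}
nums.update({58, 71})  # {3, 9, 52, 54, 58, 65, 71, 82, 84, 86}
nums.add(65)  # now {3, 9, 52, 54, 58, 65, 71, 82, 84, 86}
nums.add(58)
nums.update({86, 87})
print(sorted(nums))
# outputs [3, 9, 52, 54, 58, 65, 71, 82, 84, 86, 87]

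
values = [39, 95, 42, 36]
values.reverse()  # [36, 42, 95, 39]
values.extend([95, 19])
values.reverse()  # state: [19, 95, 39, 95, 42, 36]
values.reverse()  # [36, 42, 95, 39, 95, 19]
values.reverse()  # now [19, 95, 39, 95, 42, 36]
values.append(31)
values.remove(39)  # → [19, 95, 95, 42, 36, 31]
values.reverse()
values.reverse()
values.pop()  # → 31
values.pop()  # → 36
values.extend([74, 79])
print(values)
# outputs [19, 95, 95, 42, 74, 79]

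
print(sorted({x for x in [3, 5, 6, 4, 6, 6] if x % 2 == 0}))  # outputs [4, 6]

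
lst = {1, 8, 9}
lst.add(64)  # {1, 8, 9, 64}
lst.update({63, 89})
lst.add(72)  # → {1, 8, 9, 63, 64, 72, 89}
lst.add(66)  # {1, 8, 9, 63, 64, 66, 72, 89}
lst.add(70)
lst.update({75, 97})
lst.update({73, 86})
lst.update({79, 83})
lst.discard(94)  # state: {1, 8, 9, 63, 64, 66, 70, 72, 73, 75, 79, 83, 86, 89, 97}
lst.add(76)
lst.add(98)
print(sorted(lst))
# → [1, 8, 9, 63, 64, 66, 70, 72, 73, 75, 76, 79, 83, 86, 89, 97, 98]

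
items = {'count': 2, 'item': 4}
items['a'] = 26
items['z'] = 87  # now {'count': 2, 'item': 4, 'a': 26, 'z': 87}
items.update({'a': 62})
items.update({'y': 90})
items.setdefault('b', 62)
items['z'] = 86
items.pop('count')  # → 2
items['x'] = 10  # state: {'item': 4, 'a': 62, 'z': 86, 'y': 90, 'b': 62, 'x': 10}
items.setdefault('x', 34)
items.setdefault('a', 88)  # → 62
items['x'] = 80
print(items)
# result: {'item': 4, 'a': 62, 'z': 86, 'y': 90, 'b': 62, 'x': 80}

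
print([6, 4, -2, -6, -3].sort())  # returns None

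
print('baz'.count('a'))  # 1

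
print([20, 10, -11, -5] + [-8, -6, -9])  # [20, 10, -11, -5, -8, -6, -9]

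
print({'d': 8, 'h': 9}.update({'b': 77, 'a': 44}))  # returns None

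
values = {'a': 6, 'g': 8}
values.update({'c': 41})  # {'a': 6, 'g': 8, 'c': 41}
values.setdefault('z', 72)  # 72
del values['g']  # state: {'a': 6, 'c': 41, 'z': 72}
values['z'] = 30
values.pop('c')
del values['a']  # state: {'z': 30}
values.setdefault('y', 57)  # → 57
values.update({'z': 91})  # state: {'z': 91, 'y': 57}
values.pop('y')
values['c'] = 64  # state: {'z': 91, 'c': 64}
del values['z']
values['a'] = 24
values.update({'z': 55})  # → {'c': 64, 'a': 24, 'z': 55}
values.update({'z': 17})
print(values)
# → {'c': 64, 'a': 24, 'z': 17}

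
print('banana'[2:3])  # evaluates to n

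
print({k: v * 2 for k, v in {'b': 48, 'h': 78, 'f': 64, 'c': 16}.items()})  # {'b': 96, 'h': 156, 'f': 128, 'c': 32}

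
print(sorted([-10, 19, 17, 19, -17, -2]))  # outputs [-17, -10, -2, 17, 19, 19]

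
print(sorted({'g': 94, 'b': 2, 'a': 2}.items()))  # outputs [('a', 2), ('b', 2), ('g', 94)]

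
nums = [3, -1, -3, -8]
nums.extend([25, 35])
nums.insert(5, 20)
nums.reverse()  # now [35, 20, 25, -8, -3, -1, 3]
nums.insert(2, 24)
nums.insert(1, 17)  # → [35, 17, 20, 24, 25, -8, -3, -1, 3]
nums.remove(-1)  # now [35, 17, 20, 24, 25, -8, -3, 3]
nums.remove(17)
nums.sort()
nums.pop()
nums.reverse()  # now [25, 24, 20, 3, -3, -8]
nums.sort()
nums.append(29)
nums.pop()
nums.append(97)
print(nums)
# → [-8, -3, 3, 20, 24, 25, 97]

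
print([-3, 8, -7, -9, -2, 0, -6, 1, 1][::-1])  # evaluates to [1, 1, -6, 0, -2, -9, -7, 8, -3]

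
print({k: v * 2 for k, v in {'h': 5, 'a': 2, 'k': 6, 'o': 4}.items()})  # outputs {'h': 10, 'a': 4, 'k': 12, 'o': 8}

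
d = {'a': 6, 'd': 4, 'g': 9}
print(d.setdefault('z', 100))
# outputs 100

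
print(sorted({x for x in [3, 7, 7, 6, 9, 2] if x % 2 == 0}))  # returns [2, 6]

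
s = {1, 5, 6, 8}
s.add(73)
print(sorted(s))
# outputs [1, 5, 6, 8, 73]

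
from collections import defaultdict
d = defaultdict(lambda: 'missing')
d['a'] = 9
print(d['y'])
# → missing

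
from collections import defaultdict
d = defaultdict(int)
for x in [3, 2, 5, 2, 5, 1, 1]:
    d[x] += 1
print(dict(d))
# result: {3: 1, 2: 2, 5: 2, 1: 2}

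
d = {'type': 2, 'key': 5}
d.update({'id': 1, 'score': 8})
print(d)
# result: {'type': 2, 'key': 5, 'id': 1, 'score': 8}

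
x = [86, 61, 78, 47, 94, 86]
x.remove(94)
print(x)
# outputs [86, 61, 78, 47, 86]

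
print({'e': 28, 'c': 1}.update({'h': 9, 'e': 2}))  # None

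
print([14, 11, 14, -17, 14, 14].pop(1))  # 11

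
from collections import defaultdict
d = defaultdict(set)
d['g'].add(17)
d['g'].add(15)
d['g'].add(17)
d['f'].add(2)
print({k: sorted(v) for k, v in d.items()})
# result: {'g': [15, 17], 'f': [2]}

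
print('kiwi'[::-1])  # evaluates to iwik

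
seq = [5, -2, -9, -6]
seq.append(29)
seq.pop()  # 29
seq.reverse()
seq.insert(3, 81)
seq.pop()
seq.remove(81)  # [-6, -9, -2]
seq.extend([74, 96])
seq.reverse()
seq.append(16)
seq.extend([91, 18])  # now [96, 74, -2, -9, -6, 16, 91, 18]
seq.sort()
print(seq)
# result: [-9, -6, -2, 16, 18, 74, 91, 96]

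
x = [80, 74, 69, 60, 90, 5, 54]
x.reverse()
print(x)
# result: [54, 5, 90, 60, 69, 74, 80]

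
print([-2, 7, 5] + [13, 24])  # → [-2, 7, 5, 13, 24]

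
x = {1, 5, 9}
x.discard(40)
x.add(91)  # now {1, 5, 9, 91}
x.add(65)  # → {1, 5, 9, 65, 91}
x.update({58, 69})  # {1, 5, 9, 58, 65, 69, 91}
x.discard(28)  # {1, 5, 9, 58, 65, 69, 91}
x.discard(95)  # {1, 5, 9, 58, 65, 69, 91}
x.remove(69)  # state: {1, 5, 9, 58, 65, 91}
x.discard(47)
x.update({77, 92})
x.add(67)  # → {1, 5, 9, 58, 65, 67, 77, 91, 92}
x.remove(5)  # {1, 9, 58, 65, 67, 77, 91, 92}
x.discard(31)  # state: {1, 9, 58, 65, 67, 77, 91, 92}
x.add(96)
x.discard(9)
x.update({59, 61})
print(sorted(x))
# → [1, 58, 59, 61, 65, 67, 77, 91, 92, 96]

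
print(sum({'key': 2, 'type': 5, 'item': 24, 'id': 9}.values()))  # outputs 40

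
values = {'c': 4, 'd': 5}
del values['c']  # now {'d': 5}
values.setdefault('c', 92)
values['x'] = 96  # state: {'d': 5, 'c': 92, 'x': 96}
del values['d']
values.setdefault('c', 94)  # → 92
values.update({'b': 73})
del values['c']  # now {'x': 96, 'b': 73}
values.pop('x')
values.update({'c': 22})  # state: {'b': 73, 'c': 22}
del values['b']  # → {'c': 22}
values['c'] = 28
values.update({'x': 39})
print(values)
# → {'c': 28, 'x': 39}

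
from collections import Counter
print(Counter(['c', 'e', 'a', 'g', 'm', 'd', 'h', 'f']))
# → Counter({'c': 1, 'e': 1, 'a': 1, 'g': 1, 'm': 1, 'd': 1, 'h': 1, 'f': 1})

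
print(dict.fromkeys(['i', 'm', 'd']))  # {'i': None, 'm': None, 'd': None}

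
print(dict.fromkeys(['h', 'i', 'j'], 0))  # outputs {'h': 0, 'i': 0, 'j': 0}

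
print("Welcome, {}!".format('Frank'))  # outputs Welcome, Frank!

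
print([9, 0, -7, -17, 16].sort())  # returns None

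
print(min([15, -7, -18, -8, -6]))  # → -18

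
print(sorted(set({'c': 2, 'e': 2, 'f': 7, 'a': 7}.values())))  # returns [2, 7]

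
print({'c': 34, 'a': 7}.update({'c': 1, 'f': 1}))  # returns None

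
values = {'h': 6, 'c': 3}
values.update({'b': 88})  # {'h': 6, 'c': 3, 'b': 88}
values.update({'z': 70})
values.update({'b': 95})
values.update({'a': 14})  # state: {'h': 6, 'c': 3, 'b': 95, 'z': 70, 'a': 14}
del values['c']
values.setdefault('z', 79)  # 70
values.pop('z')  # 70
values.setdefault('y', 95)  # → 95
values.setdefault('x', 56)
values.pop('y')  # 95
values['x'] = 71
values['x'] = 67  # {'h': 6, 'b': 95, 'a': 14, 'x': 67}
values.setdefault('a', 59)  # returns 14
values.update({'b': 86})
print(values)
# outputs {'h': 6, 'b': 86, 'a': 14, 'x': 67}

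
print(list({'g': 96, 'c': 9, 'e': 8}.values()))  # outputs [96, 9, 8]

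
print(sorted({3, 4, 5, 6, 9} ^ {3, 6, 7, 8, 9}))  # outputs [4, 5, 7, 8]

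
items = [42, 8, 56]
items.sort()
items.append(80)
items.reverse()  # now [80, 56, 42, 8]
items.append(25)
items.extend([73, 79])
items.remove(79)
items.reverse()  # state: [73, 25, 8, 42, 56, 80]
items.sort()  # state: [8, 25, 42, 56, 73, 80]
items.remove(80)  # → [8, 25, 42, 56, 73]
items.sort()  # [8, 25, 42, 56, 73]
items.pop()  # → 73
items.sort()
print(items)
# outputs [8, 25, 42, 56]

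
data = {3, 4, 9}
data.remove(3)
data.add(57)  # {4, 9, 57}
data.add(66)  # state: {4, 9, 57, 66}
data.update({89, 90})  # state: {4, 9, 57, 66, 89, 90}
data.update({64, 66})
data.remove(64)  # {4, 9, 57, 66, 89, 90}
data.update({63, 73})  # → {4, 9, 57, 63, 66, 73, 89, 90}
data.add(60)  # {4, 9, 57, 60, 63, 66, 73, 89, 90}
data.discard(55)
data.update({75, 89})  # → {4, 9, 57, 60, 63, 66, 73, 75, 89, 90}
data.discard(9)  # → {4, 57, 60, 63, 66, 73, 75, 89, 90}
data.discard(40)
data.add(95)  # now {4, 57, 60, 63, 66, 73, 75, 89, 90, 95}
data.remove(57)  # {4, 60, 63, 66, 73, 75, 89, 90, 95}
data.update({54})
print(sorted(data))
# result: [4, 54, 60, 63, 66, 73, 75, 89, 90, 95]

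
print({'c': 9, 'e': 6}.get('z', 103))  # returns 103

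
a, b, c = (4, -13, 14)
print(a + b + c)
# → 5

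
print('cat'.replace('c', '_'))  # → _at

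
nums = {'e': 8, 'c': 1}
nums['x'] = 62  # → {'e': 8, 'c': 1, 'x': 62}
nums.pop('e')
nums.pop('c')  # 1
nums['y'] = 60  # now {'x': 62, 'y': 60}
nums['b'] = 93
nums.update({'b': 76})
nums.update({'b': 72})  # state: {'x': 62, 'y': 60, 'b': 72}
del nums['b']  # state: {'x': 62, 'y': 60}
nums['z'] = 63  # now {'x': 62, 'y': 60, 'z': 63}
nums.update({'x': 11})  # {'x': 11, 'y': 60, 'z': 63}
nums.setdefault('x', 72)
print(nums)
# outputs {'x': 11, 'y': 60, 'z': 63}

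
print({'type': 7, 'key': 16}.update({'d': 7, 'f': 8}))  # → None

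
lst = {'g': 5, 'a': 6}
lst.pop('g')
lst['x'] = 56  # {'a': 6, 'x': 56}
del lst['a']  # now {'x': 56}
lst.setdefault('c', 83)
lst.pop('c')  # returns 83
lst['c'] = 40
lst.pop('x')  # 56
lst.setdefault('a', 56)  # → 56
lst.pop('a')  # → 56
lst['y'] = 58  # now {'c': 40, 'y': 58}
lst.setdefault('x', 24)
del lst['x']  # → {'c': 40, 'y': 58}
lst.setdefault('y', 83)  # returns 58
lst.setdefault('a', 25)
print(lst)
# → {'c': 40, 'y': 58, 'a': 25}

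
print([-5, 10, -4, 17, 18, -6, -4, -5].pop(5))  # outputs -6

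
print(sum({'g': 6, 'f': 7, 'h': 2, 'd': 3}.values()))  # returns 18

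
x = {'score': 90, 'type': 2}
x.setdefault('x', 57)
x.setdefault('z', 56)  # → 56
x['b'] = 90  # {'score': 90, 'type': 2, 'x': 57, 'z': 56, 'b': 90}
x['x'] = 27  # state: {'score': 90, 'type': 2, 'x': 27, 'z': 56, 'b': 90}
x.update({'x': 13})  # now {'score': 90, 'type': 2, 'x': 13, 'z': 56, 'b': 90}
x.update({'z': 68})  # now {'score': 90, 'type': 2, 'x': 13, 'z': 68, 'b': 90}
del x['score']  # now {'type': 2, 'x': 13, 'z': 68, 'b': 90}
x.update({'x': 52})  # {'type': 2, 'x': 52, 'z': 68, 'b': 90}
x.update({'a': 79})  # {'type': 2, 'x': 52, 'z': 68, 'b': 90, 'a': 79}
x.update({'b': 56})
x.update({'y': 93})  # {'type': 2, 'x': 52, 'z': 68, 'b': 56, 'a': 79, 'y': 93}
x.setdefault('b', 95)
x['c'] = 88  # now {'type': 2, 'x': 52, 'z': 68, 'b': 56, 'a': 79, 'y': 93, 'c': 88}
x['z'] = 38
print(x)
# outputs {'type': 2, 'x': 52, 'z': 38, 'b': 56, 'a': 79, 'y': 93, 'c': 88}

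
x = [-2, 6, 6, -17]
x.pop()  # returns -17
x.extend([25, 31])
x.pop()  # 31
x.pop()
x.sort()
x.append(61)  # [-2, 6, 6, 61]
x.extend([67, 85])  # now [-2, 6, 6, 61, 67, 85]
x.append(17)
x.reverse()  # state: [17, 85, 67, 61, 6, 6, -2]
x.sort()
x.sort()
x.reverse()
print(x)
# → [85, 67, 61, 17, 6, 6, -2]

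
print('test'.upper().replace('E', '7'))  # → T7ST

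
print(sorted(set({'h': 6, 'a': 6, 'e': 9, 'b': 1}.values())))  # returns [1, 6, 9]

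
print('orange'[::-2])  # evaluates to enr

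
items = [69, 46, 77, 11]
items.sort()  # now [11, 46, 69, 77]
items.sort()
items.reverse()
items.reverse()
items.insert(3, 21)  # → [11, 46, 69, 21, 77]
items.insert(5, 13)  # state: [11, 46, 69, 21, 77, 13]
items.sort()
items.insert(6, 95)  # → [11, 13, 21, 46, 69, 77, 95]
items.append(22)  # [11, 13, 21, 46, 69, 77, 95, 22]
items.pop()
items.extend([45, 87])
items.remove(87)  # [11, 13, 21, 46, 69, 77, 95, 45]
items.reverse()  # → [45, 95, 77, 69, 46, 21, 13, 11]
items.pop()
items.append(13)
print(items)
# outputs [45, 95, 77, 69, 46, 21, 13, 13]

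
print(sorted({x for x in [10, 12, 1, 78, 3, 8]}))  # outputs [1, 3, 8, 10, 12, 78]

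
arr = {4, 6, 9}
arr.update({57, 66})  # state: {4, 6, 9, 57, 66}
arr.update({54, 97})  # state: {4, 6, 9, 54, 57, 66, 97}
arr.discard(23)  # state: {4, 6, 9, 54, 57, 66, 97}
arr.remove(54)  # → {4, 6, 9, 57, 66, 97}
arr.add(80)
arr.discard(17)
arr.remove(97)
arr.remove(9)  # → {4, 6, 57, 66, 80}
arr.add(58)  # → {4, 6, 57, 58, 66, 80}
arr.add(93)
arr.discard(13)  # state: {4, 6, 57, 58, 66, 80, 93}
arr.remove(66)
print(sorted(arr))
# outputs [4, 6, 57, 58, 80, 93]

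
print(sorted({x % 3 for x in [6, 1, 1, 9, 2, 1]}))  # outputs [0, 1, 2]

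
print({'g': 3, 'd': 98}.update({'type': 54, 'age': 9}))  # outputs None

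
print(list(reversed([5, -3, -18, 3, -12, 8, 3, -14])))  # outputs [-14, 3, 8, -12, 3, -18, -3, 5]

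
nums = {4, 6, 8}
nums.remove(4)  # {6, 8}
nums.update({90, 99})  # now {6, 8, 90, 99}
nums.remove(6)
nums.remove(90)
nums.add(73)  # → {8, 73, 99}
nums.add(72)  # {8, 72, 73, 99}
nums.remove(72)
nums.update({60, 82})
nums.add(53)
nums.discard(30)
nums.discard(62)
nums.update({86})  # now {8, 53, 60, 73, 82, 86, 99}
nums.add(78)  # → {8, 53, 60, 73, 78, 82, 86, 99}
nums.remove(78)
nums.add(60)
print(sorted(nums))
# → [8, 53, 60, 73, 82, 86, 99]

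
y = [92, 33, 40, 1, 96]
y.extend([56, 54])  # [92, 33, 40, 1, 96, 56, 54]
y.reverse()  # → [54, 56, 96, 1, 40, 33, 92]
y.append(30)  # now [54, 56, 96, 1, 40, 33, 92, 30]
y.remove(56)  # [54, 96, 1, 40, 33, 92, 30]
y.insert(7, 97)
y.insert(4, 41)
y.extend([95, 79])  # [54, 96, 1, 40, 41, 33, 92, 30, 97, 95, 79]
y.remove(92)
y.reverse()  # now [79, 95, 97, 30, 33, 41, 40, 1, 96, 54]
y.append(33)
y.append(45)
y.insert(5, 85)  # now [79, 95, 97, 30, 33, 85, 41, 40, 1, 96, 54, 33, 45]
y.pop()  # 45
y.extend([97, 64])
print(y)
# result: [79, 95, 97, 30, 33, 85, 41, 40, 1, 96, 54, 33, 97, 64]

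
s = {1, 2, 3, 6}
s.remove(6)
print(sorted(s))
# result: [1, 2, 3]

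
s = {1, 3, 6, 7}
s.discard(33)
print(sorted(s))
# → [1, 3, 6, 7]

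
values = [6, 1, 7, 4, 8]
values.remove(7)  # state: [6, 1, 4, 8]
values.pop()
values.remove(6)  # [1, 4]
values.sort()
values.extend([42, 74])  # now [1, 4, 42, 74]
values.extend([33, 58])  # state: [1, 4, 42, 74, 33, 58]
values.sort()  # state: [1, 4, 33, 42, 58, 74]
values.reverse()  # [74, 58, 42, 33, 4, 1]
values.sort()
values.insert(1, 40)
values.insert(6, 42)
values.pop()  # 74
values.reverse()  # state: [42, 58, 42, 33, 4, 40, 1]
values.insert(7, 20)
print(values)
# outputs [42, 58, 42, 33, 4, 40, 1, 20]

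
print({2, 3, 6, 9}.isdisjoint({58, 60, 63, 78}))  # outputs True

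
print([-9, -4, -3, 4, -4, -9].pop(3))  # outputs 4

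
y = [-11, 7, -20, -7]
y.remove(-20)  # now [-11, 7, -7]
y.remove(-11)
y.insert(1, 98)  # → [7, 98, -7]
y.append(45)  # [7, 98, -7, 45]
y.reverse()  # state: [45, -7, 98, 7]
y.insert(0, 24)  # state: [24, 45, -7, 98, 7]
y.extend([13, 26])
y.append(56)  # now [24, 45, -7, 98, 7, 13, 26, 56]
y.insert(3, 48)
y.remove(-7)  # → [24, 45, 48, 98, 7, 13, 26, 56]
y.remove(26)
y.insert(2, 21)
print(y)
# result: [24, 45, 21, 48, 98, 7, 13, 56]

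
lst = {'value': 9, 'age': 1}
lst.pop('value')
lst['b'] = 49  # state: {'age': 1, 'b': 49}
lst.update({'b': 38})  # {'age': 1, 'b': 38}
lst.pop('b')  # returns 38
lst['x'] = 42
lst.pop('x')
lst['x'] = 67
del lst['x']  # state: {'age': 1}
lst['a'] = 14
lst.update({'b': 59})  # {'age': 1, 'a': 14, 'b': 59}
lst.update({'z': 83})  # {'age': 1, 'a': 14, 'b': 59, 'z': 83}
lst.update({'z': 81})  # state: {'age': 1, 'a': 14, 'b': 59, 'z': 81}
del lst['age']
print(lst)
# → {'a': 14, 'b': 59, 'z': 81}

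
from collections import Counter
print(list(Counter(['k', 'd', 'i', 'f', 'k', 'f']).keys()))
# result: ['k', 'd', 'i', 'f']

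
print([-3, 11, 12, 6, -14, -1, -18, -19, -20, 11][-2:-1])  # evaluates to [-20]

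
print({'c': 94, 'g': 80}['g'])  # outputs 80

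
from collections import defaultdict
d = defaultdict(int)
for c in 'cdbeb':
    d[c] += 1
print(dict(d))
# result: {'c': 1, 'd': 1, 'b': 2, 'e': 1}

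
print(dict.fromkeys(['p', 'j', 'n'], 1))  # {'p': 1, 'j': 1, 'n': 1}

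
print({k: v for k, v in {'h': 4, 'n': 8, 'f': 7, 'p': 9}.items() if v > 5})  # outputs {'n': 8, 'f': 7, 'p': 9}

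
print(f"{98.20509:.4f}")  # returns 98.2051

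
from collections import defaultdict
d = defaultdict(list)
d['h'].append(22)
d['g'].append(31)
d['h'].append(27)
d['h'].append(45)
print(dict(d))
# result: {'h': [22, 27, 45], 'g': [31]}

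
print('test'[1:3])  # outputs es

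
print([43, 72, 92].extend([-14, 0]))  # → None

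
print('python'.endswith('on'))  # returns True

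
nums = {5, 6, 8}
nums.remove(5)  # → {6, 8}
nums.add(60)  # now {6, 8, 60}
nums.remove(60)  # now {6, 8}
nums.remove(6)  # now {8}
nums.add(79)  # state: {8, 79}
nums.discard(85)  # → {8, 79}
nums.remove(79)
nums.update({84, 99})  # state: {8, 84, 99}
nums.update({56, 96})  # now {8, 56, 84, 96, 99}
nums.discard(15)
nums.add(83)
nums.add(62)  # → {8, 56, 62, 83, 84, 96, 99}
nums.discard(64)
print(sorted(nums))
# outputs [8, 56, 62, 83, 84, 96, 99]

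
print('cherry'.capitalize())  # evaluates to Cherry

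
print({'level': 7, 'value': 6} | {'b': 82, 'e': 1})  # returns {'level': 7, 'value': 6, 'b': 82, 'e': 1}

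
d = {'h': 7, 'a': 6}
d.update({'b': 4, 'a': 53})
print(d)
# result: {'h': 7, 'a': 53, 'b': 4}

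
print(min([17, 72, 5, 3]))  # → 3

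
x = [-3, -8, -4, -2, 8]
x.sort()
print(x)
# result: [-8, -4, -3, -2, 8]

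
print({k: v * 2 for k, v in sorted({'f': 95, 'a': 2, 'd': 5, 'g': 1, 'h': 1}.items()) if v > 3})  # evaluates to {'d': 10, 'f': 190}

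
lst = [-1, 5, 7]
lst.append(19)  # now [-1, 5, 7, 19]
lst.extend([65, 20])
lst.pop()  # 20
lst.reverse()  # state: [65, 19, 7, 5, -1]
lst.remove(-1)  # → [65, 19, 7, 5]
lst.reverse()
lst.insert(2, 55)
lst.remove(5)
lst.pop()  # 65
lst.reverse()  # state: [19, 55, 7]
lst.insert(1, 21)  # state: [19, 21, 55, 7]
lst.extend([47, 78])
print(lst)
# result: [19, 21, 55, 7, 47, 78]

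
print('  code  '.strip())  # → code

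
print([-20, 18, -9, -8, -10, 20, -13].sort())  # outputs None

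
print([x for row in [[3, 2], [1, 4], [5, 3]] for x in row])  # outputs [3, 2, 1, 4, 5, 3]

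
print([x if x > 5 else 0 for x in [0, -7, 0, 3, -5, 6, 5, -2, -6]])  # [0, 0, 0, 0, 0, 6, 0, 0, 0]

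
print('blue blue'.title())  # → Blue Blue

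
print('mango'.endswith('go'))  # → True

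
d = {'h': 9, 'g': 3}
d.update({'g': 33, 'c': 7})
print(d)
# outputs {'h': 9, 'g': 33, 'c': 7}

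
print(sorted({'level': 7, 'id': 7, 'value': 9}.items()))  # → [('id', 7), ('level', 7), ('value', 9)]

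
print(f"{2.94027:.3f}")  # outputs 2.940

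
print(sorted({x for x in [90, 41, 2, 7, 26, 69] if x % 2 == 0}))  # [2, 26, 90]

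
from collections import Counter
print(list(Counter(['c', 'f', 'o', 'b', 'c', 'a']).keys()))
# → ['c', 'f', 'o', 'b', 'a']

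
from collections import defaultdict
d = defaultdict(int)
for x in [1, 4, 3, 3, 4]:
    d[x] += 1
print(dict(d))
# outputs {1: 1, 4: 2, 3: 2}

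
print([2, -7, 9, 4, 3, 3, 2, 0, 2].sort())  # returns None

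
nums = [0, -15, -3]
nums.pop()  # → -3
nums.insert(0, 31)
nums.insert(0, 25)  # [25, 31, 0, -15]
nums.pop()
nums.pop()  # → 0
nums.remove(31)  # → [25]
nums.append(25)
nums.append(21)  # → [25, 25, 21]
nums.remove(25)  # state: [25, 21]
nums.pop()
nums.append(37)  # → [25, 37]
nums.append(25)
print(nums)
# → [25, 37, 25]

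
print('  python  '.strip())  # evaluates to python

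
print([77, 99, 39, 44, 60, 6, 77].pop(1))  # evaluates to 99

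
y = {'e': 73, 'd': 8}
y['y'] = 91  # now {'e': 73, 'd': 8, 'y': 91}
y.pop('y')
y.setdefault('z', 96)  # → 96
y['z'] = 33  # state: {'e': 73, 'd': 8, 'z': 33}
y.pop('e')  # 73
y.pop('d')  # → 8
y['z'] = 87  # {'z': 87}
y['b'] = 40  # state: {'z': 87, 'b': 40}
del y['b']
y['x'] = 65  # {'z': 87, 'x': 65}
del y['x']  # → {'z': 87}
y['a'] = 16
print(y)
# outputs {'z': 87, 'a': 16}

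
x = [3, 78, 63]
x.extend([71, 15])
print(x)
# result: [3, 78, 63, 71, 15]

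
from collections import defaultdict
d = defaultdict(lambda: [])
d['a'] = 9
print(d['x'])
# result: []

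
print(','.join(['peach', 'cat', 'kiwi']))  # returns peach,cat,kiwi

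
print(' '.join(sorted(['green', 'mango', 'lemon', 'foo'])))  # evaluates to foo green lemon mango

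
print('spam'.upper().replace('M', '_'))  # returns SPA_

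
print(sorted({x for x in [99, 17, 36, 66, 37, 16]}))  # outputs [16, 17, 36, 37, 66, 99]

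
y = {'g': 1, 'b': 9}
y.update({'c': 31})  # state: {'g': 1, 'b': 9, 'c': 31}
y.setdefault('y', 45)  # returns 45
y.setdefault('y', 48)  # 45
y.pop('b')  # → 9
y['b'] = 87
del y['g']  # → {'c': 31, 'y': 45, 'b': 87}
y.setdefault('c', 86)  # 31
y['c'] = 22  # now {'c': 22, 'y': 45, 'b': 87}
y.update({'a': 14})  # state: {'c': 22, 'y': 45, 'b': 87, 'a': 14}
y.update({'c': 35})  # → {'c': 35, 'y': 45, 'b': 87, 'a': 14}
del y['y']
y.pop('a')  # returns 14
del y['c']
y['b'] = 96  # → {'b': 96}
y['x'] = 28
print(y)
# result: {'b': 96, 'x': 28}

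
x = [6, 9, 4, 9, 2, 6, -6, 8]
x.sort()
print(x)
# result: [-6, 2, 4, 6, 6, 8, 9, 9]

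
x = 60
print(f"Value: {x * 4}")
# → Value: 240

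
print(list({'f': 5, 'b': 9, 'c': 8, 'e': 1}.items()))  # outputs [('f', 5), ('b', 9), ('c', 8), ('e', 1)]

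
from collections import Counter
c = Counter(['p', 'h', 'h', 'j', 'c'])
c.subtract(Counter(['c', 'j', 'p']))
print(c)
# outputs Counter({'h': 2, 'p': 0, 'j': 0, 'c': 0})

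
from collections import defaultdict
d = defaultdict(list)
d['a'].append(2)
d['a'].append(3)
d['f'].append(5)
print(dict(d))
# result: {'a': [2, 3], 'f': [5]}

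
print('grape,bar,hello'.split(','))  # ['grape', 'bar', 'hello']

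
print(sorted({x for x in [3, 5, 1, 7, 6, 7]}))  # [1, 3, 5, 6, 7]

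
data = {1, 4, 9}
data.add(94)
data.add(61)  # {1, 4, 9, 61, 94}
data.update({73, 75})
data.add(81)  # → {1, 4, 9, 61, 73, 75, 81, 94}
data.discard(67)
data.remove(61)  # {1, 4, 9, 73, 75, 81, 94}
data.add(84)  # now {1, 4, 9, 73, 75, 81, 84, 94}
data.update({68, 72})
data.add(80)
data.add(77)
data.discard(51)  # {1, 4, 9, 68, 72, 73, 75, 77, 80, 81, 84, 94}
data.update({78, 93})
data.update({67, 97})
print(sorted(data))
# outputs [1, 4, 9, 67, 68, 72, 73, 75, 77, 78, 80, 81, 84, 93, 94, 97]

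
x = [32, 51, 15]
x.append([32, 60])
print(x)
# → [32, 51, 15, [32, 60]]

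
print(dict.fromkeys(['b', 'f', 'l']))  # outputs {'b': None, 'f': None, 'l': None}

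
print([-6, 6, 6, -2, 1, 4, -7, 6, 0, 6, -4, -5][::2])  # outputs [-6, 6, 1, -7, 0, -4]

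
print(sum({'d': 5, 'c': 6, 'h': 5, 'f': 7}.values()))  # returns 23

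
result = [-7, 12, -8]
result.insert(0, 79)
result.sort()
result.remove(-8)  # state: [-7, 12, 79]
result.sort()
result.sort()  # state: [-7, 12, 79]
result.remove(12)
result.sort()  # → [-7, 79]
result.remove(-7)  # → [79]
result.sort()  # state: [79]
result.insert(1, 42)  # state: [79, 42]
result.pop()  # 42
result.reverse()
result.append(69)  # [79, 69]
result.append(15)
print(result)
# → [79, 69, 15]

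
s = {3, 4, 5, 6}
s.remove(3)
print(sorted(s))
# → [4, 5, 6]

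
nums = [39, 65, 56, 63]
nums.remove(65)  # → [39, 56, 63]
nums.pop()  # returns 63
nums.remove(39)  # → [56]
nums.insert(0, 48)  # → [48, 56]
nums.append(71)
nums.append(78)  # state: [48, 56, 71, 78]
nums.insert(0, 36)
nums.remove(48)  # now [36, 56, 71, 78]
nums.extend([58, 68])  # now [36, 56, 71, 78, 58, 68]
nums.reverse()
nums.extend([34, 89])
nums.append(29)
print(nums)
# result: [68, 58, 78, 71, 56, 36, 34, 89, 29]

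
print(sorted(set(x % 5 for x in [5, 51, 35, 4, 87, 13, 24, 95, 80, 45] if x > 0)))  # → [0, 1, 2, 3, 4]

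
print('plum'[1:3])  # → lu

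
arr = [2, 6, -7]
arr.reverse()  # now [-7, 6, 2]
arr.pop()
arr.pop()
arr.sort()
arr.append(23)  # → [-7, 23]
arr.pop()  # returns 23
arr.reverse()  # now [-7]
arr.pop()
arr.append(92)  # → [92]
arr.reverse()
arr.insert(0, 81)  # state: [81, 92]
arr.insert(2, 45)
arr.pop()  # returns 45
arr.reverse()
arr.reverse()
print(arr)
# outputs [81, 92]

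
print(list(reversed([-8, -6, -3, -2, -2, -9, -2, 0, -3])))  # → [-3, 0, -2, -9, -2, -2, -3, -6, -8]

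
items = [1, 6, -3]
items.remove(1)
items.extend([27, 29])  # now [6, -3, 27, 29]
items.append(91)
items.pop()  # 91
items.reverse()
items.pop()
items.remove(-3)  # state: [29, 27]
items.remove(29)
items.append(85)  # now [27, 85]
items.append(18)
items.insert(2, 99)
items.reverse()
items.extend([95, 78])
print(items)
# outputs [18, 99, 85, 27, 95, 78]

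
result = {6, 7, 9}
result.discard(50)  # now {6, 7, 9}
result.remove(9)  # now {6, 7}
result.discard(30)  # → {6, 7}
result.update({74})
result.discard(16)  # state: {6, 7, 74}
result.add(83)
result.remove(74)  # {6, 7, 83}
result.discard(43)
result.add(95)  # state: {6, 7, 83, 95}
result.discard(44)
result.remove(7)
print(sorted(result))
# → [6, 83, 95]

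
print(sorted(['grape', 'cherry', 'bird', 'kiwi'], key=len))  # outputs ['bird', 'kiwi', 'grape', 'cherry']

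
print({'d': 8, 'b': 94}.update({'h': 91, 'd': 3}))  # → None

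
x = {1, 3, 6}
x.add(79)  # {1, 3, 6, 79}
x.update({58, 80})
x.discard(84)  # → {1, 3, 6, 58, 79, 80}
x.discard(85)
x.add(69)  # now {1, 3, 6, 58, 69, 79, 80}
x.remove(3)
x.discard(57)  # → {1, 6, 58, 69, 79, 80}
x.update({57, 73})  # {1, 6, 57, 58, 69, 73, 79, 80}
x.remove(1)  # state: {6, 57, 58, 69, 73, 79, 80}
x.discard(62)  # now {6, 57, 58, 69, 73, 79, 80}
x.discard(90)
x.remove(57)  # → {6, 58, 69, 73, 79, 80}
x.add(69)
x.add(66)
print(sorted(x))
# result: [6, 58, 66, 69, 73, 79, 80]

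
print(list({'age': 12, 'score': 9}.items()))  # [('age', 12), ('score', 9)]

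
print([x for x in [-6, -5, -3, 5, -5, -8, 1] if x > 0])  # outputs [5, 1]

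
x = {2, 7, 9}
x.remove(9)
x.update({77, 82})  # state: {2, 7, 77, 82}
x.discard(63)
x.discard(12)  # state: {2, 7, 77, 82}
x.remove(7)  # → {2, 77, 82}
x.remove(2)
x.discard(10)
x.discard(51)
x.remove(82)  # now {77}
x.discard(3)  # {77}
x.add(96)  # {77, 96}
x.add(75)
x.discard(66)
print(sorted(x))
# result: [75, 77, 96]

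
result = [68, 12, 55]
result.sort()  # [12, 55, 68]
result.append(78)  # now [12, 55, 68, 78]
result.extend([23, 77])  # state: [12, 55, 68, 78, 23, 77]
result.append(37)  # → [12, 55, 68, 78, 23, 77, 37]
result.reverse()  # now [37, 77, 23, 78, 68, 55, 12]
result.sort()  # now [12, 23, 37, 55, 68, 77, 78]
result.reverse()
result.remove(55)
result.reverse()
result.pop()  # 78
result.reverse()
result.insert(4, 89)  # [77, 68, 37, 23, 89, 12]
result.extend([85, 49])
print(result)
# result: [77, 68, 37, 23, 89, 12, 85, 49]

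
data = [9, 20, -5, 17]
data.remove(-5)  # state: [9, 20, 17]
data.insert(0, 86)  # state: [86, 9, 20, 17]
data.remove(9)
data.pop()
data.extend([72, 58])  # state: [86, 20, 72, 58]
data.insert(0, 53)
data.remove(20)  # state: [53, 86, 72, 58]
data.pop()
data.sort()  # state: [53, 72, 86]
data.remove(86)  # [53, 72]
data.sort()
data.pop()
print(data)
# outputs [53]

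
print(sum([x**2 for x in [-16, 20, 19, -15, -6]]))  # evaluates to 1278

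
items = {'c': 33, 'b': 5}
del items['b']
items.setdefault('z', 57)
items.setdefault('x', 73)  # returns 73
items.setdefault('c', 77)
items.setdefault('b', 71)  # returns 71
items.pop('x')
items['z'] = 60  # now {'c': 33, 'z': 60, 'b': 71}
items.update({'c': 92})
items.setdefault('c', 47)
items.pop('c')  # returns 92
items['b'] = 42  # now {'z': 60, 'b': 42}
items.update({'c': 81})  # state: {'z': 60, 'b': 42, 'c': 81}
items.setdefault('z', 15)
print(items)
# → {'z': 60, 'b': 42, 'c': 81}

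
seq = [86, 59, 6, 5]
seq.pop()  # 5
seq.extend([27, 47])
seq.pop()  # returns 47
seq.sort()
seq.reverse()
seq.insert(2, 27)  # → [86, 59, 27, 27, 6]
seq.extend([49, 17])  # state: [86, 59, 27, 27, 6, 49, 17]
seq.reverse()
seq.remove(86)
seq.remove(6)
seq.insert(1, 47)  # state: [17, 47, 49, 27, 27, 59]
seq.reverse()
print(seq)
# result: [59, 27, 27, 49, 47, 17]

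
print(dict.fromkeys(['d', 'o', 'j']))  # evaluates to {'d': None, 'o': None, 'j': None}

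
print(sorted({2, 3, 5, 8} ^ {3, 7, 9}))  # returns [2, 5, 7, 8, 9]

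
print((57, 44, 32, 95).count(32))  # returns 1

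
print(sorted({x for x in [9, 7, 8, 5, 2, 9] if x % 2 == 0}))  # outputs [2, 8]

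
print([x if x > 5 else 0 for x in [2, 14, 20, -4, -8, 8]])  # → [0, 14, 20, 0, 0, 8]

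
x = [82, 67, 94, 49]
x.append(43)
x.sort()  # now [43, 49, 67, 82, 94]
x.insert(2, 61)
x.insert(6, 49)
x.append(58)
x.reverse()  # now [58, 49, 94, 82, 67, 61, 49, 43]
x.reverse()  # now [43, 49, 61, 67, 82, 94, 49, 58]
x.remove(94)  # [43, 49, 61, 67, 82, 49, 58]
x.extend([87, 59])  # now [43, 49, 61, 67, 82, 49, 58, 87, 59]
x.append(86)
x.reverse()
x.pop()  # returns 43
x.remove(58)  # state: [86, 59, 87, 49, 82, 67, 61, 49]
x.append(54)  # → [86, 59, 87, 49, 82, 67, 61, 49, 54]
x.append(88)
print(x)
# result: [86, 59, 87, 49, 82, 67, 61, 49, 54, 88]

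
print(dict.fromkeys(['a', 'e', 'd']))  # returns {'a': None, 'e': None, 'd': None}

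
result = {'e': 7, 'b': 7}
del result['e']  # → {'b': 7}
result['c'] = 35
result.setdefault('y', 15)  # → 15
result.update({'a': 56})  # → {'b': 7, 'c': 35, 'y': 15, 'a': 56}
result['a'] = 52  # {'b': 7, 'c': 35, 'y': 15, 'a': 52}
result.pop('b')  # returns 7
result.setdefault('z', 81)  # 81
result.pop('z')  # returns 81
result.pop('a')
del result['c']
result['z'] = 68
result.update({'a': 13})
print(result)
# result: {'y': 15, 'z': 68, 'a': 13}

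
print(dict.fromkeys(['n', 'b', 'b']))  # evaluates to {'n': None, 'b': None}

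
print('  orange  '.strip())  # orange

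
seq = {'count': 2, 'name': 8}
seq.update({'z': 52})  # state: {'count': 2, 'name': 8, 'z': 52}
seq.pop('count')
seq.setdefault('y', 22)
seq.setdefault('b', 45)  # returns 45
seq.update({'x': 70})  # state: {'name': 8, 'z': 52, 'y': 22, 'b': 45, 'x': 70}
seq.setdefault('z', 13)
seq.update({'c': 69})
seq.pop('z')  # 52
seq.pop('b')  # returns 45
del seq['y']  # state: {'name': 8, 'x': 70, 'c': 69}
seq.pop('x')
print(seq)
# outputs {'name': 8, 'c': 69}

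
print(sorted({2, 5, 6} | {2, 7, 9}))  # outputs [2, 5, 6, 7, 9]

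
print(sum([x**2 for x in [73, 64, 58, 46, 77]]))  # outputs 20834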